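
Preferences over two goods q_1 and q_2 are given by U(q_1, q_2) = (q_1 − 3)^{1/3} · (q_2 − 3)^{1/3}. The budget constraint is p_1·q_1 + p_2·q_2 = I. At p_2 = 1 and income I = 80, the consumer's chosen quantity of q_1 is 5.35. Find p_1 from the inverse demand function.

MRS = (q_2−3)/(q_1−3). Tangency with p_1/p_2 gives q_2−3 = (p_1/p_2)·(q_1−3).
After buying the subsistence bundle (3, 3), a share 0.5 of the remaining income goes to q_1: q_1* = 3 + 0.5·(I − 3p_1 − 3p_2)/p_1.
Set q_1* = 5.35 in the demand function and solve for p_1: p_1 = 10.

p_1 = 10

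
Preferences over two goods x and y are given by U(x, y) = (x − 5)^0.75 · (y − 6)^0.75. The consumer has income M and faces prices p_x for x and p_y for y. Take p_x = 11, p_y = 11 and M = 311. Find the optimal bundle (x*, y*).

This is Cobb-Douglas in (x−5, y−6): tangency gives 0.75·p_y·(y−6) = 0.75·p_x·(x−5).
After buying the subsistence bundle (5, 6), a share 0.5 of the remaining income goes to x: x* = 5 + 0.5·(M − 5p_x − 6p_y)/p_x.
Discretionary income = 311 − 5·11 − 6·11 = 190; x* = 5 + 0.5·190/11 = 13.6364; y* = 6 + 0.5·190/11 = 14.6364.

x* = 13.6364, y* = 14.6364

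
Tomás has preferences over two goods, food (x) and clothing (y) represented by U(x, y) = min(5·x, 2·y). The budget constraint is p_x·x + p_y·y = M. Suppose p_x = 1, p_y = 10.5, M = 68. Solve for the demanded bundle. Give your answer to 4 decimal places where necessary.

With perfect complements, no substitution: consume in ratio x:y = 2:5.
Budget: p_x·x + p_y·(5/2)·x = M, so (2·p_x + 5·p_y)·x = 2·M.
Demand: x*(p_x,p_y,M) = 2·M/(2·p_x + 5·p_y), y* = 5·M/(2·p_x + 5·p_y).
Here 2·1 + 5·10.5 = 54.5, giving x* = 2.4954 and y* = 6.2385.

x* = 2.4954, y* = 6.2385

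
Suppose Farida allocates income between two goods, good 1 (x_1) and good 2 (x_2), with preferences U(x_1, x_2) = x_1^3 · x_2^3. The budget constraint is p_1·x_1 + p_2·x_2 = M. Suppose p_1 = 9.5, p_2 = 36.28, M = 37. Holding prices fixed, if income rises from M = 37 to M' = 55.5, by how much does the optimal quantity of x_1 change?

MU_x_1/MU_x_2 = (3·x_2)/(3·x_1); tangency sets this equal to p_1/p_2.
Rearranging, p_2·x_2 = p_1·x_1. Substituting into the budget gives p_1·x_1·(1 + 1) = M.
Demand: x_1*(p_1,p_2,M) = 0.5·M/p_1 and x_2* = 0.5·M/p_2.
At p_1=9.5, p_2=36.28, M=37: x_1* = 0.5·37/9.5 = 1.9474.
At M' = 55.5: x_1* = 2.9211. Change: 2.9211 − 1.9474 = 0.9737.

Δx_1* = 0.9737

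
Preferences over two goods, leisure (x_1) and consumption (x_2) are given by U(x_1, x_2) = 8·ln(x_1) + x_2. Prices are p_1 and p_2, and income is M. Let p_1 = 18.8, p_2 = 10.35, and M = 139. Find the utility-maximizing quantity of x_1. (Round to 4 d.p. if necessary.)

x_1* = 4.4043

MU_x_1 = 8/x_1, MU_x_2 = 1. Tangency: 8/x_1 = p_1/p_2.
So x_1*(p_1,p_2) = 8·p_2/p_1, independent of income; and x_2* = (M − 8·p_2)/p_2.
At the given prices: x_1* = 8·10.35/18.8 = 4.4043.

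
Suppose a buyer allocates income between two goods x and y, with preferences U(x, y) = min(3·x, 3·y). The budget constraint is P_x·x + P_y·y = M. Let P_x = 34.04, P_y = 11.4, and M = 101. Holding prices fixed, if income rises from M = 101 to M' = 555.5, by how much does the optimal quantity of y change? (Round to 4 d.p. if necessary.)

Δy* = 10.0022

Leontief preferences: the optimum is at the kink where x/3 = y/3, i.e. y = x.
Budget: P_x·x + P_y·x = M, so (3·P_x + 3·P_y)·x = 3·M.
Demand: x*(P_x,P_y,M) = 3·M/(3·P_x + 3·P_y), y* = 3·M/(3·P_x + 3·P_y).
Here 3·34.04 + 3·11.4 = 136.32, giving y* = 2.2227.
At M' = 555.5: y* = 12.2249. Change: 12.2249 − 2.2227 = 10.0022.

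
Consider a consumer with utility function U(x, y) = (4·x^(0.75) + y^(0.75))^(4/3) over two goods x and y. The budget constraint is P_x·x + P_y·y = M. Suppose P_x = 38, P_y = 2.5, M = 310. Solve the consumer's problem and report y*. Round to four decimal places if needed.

With the ratio pinned down, the budget gives x* = M/(P_x + P_y·(y/x)) and y* = (y/x)·x*.
Numerically y/x = 208.5136, so x* = 310/(38 + 2.5·208.5136) = 0.5543 and y* = 208.5136·0.5543 = 115.5749.

y* = 115.5749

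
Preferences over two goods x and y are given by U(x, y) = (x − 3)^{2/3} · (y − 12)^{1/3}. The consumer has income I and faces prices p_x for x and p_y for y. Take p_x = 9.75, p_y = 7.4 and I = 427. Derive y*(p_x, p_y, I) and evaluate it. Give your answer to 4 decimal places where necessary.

This is Cobb-Douglas in (x−3, y−12): tangency gives 2/3·p_y·(y−12) = 1/3·p_x·(x−3).
Substituting into the budget: x* = 3 + 2/3·(I − 3·p_x − 12·p_y)/p_x, and y* = 12 + 1/3·(…)/p_y.
Discretionary income = 427 − 3·9.75 − 12·7.4 = 308.95; y* = 12 + 1/3·308.95/7.4 = 25.9167.

y* = 25.9167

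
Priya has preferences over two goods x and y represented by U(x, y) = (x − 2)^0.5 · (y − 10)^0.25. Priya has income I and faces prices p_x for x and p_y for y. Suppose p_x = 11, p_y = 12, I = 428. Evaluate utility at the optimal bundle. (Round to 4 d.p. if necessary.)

Let x' = x−2, y' = y−10. MRS = 2·y'/x' = p_x/p_y.
Substituting into the budget: x* = 2 + 2/3·(I − 2·p_x − 10·p_y)/p_x, and y* = 10 + 1/3·(…)/p_y.
Discretionary income = 428 − 2·11 − 10·12 = 286; x* = 2 + 2/3·286/11 = 19.3333; y* = 10 + 1/3·286/12 = 17.9444.
Utility at the optimum: U(19.3333, 17.9444) = 6.9897.

V = 6.9897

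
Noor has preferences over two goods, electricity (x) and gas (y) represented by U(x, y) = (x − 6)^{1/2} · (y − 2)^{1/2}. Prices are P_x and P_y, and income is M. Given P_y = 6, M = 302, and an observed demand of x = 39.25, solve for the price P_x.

P_x = 4

This is Cobb-Douglas in (x−6, y−2): tangency gives 0.5·P_y·(y−2) = 0.5·P_x·(x−6).
After buying the subsistence bundle (6, 2), a share 0.5 of the remaining income goes to x: x* = 6 + 0.5·(M − 6P_x − 2P_y)/P_x.
Set x* = 39.25 in the demand function and solve for P_x: P_x = 4.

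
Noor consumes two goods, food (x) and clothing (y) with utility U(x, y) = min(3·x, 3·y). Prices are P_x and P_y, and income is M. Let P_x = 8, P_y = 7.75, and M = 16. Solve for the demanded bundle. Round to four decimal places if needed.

x* = 1.0159, y* = 1.0159

With perfect complements, no substitution: consume in ratio x:y = 3:3.
Budget: P_x·x + P_y·x = M, so (3·P_x + 3·P_y)·x = 3·M.
Demand: x*(P_x,P_y,M) = 3·M/(3·P_x + 3·P_y), y* = 3·M/(3·P_x + 3·P_y).
Here 3·8 + 3·7.75 = 47.25, giving x* = 1.0159 and y* = 1.0159.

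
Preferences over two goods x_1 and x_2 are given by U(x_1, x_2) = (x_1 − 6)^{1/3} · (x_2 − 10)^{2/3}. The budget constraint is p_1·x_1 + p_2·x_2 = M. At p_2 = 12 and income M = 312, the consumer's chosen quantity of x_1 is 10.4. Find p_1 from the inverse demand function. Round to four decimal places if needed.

Let x_1' = x_1−6, x_2' = x_2−10. MRS = (1/2)·x_2'/x_1' = p_1/p_2.
After buying the subsistence bundle (6, 10), a share 1/3 of the remaining income goes to x_1: x_1* = 6 + 1/3·(M − 6p_1 − 10p_2)/p_1.
Set x_1* = 10.4 in the demand function and solve for p_1: p_1 = 10.

p_1 = 10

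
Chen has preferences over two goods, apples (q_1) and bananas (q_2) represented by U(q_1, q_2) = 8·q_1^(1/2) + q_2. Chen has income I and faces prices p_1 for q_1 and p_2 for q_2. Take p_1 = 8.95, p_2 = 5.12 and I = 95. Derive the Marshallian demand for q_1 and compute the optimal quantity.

MU_q_1 = 4/√q_1, MU_q_2 = 1. Tangency: 4/√q_1 = p_1/p_2.
Thus q_1* = (4·p_2/p_1)² — independent of I — with the rest of income spent on q_2.
Plugging in: q_1* = (4·5.12/8.95)² = 5.2362.

q_1* = 5.2362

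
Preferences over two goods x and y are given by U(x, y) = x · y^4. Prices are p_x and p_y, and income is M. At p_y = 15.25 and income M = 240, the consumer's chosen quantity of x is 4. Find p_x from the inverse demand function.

Tangency: MRS = (1/4)·y/x = p_x/p_y.
So p_y·y = 4·p_x·x; combined with the budget, a share 0.2 of income goes to x.
Demand: x*(p_x,p_y,M) = 0.2·M/p_x and y* = 0.8·M/p_y.
Set x* = 4 in the demand function and solve for p_x: p_x = 12.

p_x = 12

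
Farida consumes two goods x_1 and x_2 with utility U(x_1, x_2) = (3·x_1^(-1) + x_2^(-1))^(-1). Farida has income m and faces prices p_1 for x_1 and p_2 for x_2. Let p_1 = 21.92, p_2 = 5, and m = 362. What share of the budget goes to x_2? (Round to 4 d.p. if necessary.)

share on x_2 = 0.2161

With the ratio pinned down, the budget gives x_1* = m/(p_1 + p_2·(x_2/x_1)) and x_2* = (x_2/x_1)·x_1*.
Numerically x_2/x_1 = 1.208856, so x_1* = 362/(21.92 + 5·1.208856) = 12.9451 and x_2* = 1.208856·12.9451 = 15.6487.
Expenditure on x_2: 5·15.6487 = 78.2437; share = 0.2161.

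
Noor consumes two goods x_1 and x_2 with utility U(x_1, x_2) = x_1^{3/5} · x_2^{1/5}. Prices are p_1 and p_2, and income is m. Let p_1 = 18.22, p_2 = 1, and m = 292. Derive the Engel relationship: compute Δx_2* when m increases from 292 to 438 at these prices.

MU_x_1/MU_x_2 = (0.6·x_2)/(0.2·x_1); tangency sets this equal to p_1/p_2.
So 0.6·p_2·x_2 = 0.2·p_1·x_1; combined with the budget, a share 0.75 of income goes to x_1.
Demand: x_1*(p_1,p_2,m) = 0.75·m/p_1 and x_2* = 0.25·m/p_2.
At p_1=18.22, p_2=1, m=292: x_2* = 0.25·292/1 = 73.
At m' = 438: x_2* = 109.5. Change: 109.5 − 73 = 36.5.

Δx_2* = 36.5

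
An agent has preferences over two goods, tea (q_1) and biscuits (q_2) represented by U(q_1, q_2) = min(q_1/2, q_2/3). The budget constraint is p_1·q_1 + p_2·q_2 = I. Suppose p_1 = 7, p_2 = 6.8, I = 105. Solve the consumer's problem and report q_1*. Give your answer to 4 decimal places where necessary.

With perfect complements, no substitution: consume in ratio q_1:q_2 = 2:3.
Budget: p_1·q_1 + p_2·(3/2)·q_1 = I, so (2·p_1 + 3·p_2)·q_1 = 2·I.
Demand: q_1*(p_1,p_2,I) = 2·I/(2·p_1 + 3·p_2), q_2* = 3·I/(2·p_1 + 3·p_2).
Here 2·7 + 3·6.8 = 34.4, giving q_1* = 6.1047.

q_1* = 6.1047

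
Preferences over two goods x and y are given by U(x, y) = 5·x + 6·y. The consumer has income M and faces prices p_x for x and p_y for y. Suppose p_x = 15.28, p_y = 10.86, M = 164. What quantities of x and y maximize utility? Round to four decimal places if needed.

x* = 0, y* = 15.1013

Perfect substitutes: compare marginal utility per dollar. 5/p_x vs 6/p_y → 0.3272 vs 0.5525.
y gives more utility per dollar, so spend all income on y: y* = M/p_y, x* = 0.
Numerically: x* = 0, y* = 15.1013.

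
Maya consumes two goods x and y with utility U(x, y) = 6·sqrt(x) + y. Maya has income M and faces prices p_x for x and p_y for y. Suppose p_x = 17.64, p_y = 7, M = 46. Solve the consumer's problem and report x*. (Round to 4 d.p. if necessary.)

Solve: √x = 3·p_y/p_x, so x*(p_x,p_y) = (3·p_y/p_x)², and y* = (M − p_x·x*)/p_y.
Plugging in: x* = (3·7/17.64)² = 1.4172.

x* = 1.4172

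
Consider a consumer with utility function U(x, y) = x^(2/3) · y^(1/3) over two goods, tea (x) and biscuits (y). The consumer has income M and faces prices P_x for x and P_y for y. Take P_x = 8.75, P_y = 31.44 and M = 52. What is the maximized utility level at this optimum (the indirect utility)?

At P_x=8.75, P_y=31.44, M=52: x* = 2/3·52/8.75 = 3.9619, y* = 0.5513.
Utility at the optimum: U(3.9619, 0.5513) = 2.0531.

V = 2.0531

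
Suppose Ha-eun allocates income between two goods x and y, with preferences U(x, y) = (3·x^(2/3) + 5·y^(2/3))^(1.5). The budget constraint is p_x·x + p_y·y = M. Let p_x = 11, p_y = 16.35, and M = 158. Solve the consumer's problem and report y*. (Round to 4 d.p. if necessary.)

y* = 6.5418

MU_x ∝ 3·x^(-1/3), MU_y ∝ 5·y^(-1/3), so MRS = (3/5)·(y/x)^(1/3) = p_x/p_y.
Hence y/x = ((5/3)·p_x/p_y)^(1/(1/3)), i.e. raised to the 3 power.
With the ratio pinned down, the budget gives x* = M/(p_x + p_y·(y/x)) and y* = (y/x)·x*.
Numerically y/x = 1.409844, so x* = 158/(11 + 16.35·1.409844) = 4.6401 and y* = 1.409844·4.6401 = 6.5418.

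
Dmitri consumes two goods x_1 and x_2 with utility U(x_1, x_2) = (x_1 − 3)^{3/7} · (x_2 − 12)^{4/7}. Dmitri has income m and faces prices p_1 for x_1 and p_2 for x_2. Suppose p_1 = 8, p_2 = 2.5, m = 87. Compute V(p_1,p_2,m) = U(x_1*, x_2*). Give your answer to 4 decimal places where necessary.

Substituting into the budget: x_1* = 3 + 3/7·(m − 3·p_1 − 12·p_2)/p_1, and x_2* = 12 + 4/7·(…)/p_2.
Discretionary income = 87 − 3·8 − 12·2.5 = 33; x_1* = 3 + 3/7·33/8 = 4.7679; x_2* = 12 + 4/7·33/2.5 = 19.5429.
Utility at the optimum: U(4.7679, 19.5429) = 4.0504.

V = 4.0504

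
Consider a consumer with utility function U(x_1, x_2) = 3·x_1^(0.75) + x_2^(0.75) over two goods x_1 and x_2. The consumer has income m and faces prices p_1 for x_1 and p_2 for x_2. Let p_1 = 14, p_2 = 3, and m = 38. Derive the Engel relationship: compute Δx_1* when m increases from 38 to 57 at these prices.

Δx_1* = 0.6019

From the CES first-order condition, 3·(x_2/x_1)^(0.25) = p_1/p_2.
Solve for the ratio: x_2/x_1 = [(1/3)·p_1/p_2]^(4).
With the ratio pinned down, the budget gives x_1* = m/(p_1 + p_2·(x_2/x_1)) and x_2* = (x_2/x_1)·x_1*.
Numerically x_2/x_1 = 5.855205, so x_1* = 38/(14 + 3·5.855205) = 1.2038.
At m' = 57: x_1* = 1.8058. Change: 1.8058 − 1.2038 = 0.6019.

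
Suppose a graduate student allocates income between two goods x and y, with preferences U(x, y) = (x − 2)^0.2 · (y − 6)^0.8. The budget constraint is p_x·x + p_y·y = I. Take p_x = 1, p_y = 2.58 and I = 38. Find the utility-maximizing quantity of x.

x* = 6.104

After buying the subsistence bundle (2, 6), a share 0.2 of the remaining income goes to x: x* = 2 + 0.2·(I − 2p_x − 6p_y)/p_x.
Discretionary income = 38 − 2·1 − 6·2.58 = 20.52; x* = 2 + 0.2·20.52/1 = 6.104.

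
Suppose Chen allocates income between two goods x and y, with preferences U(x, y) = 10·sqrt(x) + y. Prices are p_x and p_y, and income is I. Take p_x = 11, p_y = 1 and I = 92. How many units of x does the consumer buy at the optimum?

x* = 0.2066

Solve: √x = 5·p_y/p_x, so x*(p_x,p_y) = (5·p_y/p_x)², and y* = (I − p_x·x*)/p_y.
Plugging in: x* = (5·1/11)² = 0.2066.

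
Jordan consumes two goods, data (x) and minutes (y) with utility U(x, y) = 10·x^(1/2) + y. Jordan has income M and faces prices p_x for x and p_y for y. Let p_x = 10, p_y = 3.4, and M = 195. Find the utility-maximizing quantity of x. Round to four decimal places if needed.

x* = 2.89

Set MRS = p_x/p_y: 5·x^(−1/2) = p_x/p_y.
Thus x* = (5·p_y/p_x)² — independent of M — with the rest of income spent on y.
Plugging in: x* = (5·3.4/10)² = 2.89.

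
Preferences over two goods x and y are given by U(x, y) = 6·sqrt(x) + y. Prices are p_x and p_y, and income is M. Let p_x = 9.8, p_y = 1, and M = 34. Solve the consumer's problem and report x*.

Set MRS = p_x/p_y: 3·x^(−1/2) = p_x/p_y.
Solve: √x = 3·p_y/p_x, so x*(p_x,p_y) = (3·p_y/p_x)², and y* = (M − p_x·x*)/p_y.
Plugging in: x* = (3·1/9.8)² = 0.0937.

x* = 0.0937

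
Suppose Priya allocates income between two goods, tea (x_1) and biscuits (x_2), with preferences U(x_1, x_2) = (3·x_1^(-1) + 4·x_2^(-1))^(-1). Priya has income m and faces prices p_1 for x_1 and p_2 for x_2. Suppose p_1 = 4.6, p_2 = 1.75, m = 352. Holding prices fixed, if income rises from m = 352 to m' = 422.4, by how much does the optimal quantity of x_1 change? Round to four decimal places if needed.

Δx_1* = 8.9383

With the ratio pinned down, the budget gives x_1* = m/(p_1 + p_2·(x_2/x_1)) and x_2* = (x_2/x_1)·x_1*.
Numerically x_2/x_1 = 1.872101, so x_1* = 352/(4.6 + 1.75·1.872101) = 44.6917.
At m' = 422.4: x_1* = 53.6301. Change: 53.6301 − 44.6917 = 8.9383.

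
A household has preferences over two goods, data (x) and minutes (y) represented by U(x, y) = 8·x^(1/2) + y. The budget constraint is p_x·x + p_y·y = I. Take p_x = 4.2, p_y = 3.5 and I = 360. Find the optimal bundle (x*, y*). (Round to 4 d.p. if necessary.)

Utility is quasi-linear in y; the FOC for x is 4/√x = p_x/p_y.
Solve: √x = 4·p_y/p_x, so x*(p_x,p_y) = (4·p_y/p_x)², and y* = (I − p_x·x*)/p_y.
Plugging in: x* = (4·3.5/4.2)² = 11.1111, y* = 89.5238.

x* = 11.1111, y* = 89.5238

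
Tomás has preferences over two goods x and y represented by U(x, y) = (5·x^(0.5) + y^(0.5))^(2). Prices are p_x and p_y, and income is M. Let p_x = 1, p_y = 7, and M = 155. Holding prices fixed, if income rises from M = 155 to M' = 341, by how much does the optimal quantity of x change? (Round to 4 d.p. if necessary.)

Δx* = 184.9432

From the CES first-order condition, 5·(y/x)^(0.5) = p_x/p_y.
Solve for the ratio: y/x = [(1/5)·p_x/p_y]^(2).
With the ratio pinned down, the budget gives x* = M/(p_x + p_y·(y/x)) and y* = (y/x)·x*.
Numerically y/x = 0.000816, so x* = 155/(1 + 7·0.000816) = 154.1193.
At M' = 341: x* = 339.0625. Change: 339.0625 − 154.1193 = 184.9432.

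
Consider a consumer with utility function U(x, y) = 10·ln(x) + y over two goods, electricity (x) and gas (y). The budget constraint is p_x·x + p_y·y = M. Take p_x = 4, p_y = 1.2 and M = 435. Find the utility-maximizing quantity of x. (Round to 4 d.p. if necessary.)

Set MRS = p_x/p_y: (10/x)/1 = p_x/p_y.
So x*(p_x,p_y) = 10·p_y/p_x, independent of income; and y* = (M − 10·p_y)/p_y.
At the given prices: x* = 10·1.2/4 = 3.

x* = 3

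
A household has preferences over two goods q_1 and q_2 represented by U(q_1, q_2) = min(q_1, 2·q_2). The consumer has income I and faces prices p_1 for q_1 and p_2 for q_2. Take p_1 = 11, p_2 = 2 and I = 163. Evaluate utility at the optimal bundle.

With perfect complements, no substitution: consume in ratio q_1:q_2 = 2:1.
Budget: p_1·q_1 + p_2·(1/2)·q_1 = I, so (2·p_1 + p_2)·q_1 = 2·I.
Demand: q_1*(p_1,p_2,I) = 2·I/(2·p_1 + p_2), q_2* = I/(2·p_1 + p_2).
Here 2·11 + 2 = 24, giving q_1* = 13.5833 and q_2* = 6.7917.
Utility at the optimum: U(13.5833, 6.7917) = 13.5833.

V = 13.5833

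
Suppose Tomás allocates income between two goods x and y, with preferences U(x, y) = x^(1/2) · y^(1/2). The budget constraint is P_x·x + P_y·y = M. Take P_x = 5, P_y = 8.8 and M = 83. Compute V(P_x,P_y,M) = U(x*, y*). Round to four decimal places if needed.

The MRS is y/x. Set MRS = P_x/P_y.
So 0.5·P_y·y = 0.5·P_x·x; combined with the budget, a share 0.5 of income goes to x.
Demand: x*(P_x,P_y,M) = 0.5·M/P_x and y* = 0.5·M/P_y.
At P_x=5, P_y=8.8, M=83: x* = 0.5·83/5 = 8.3, y* = 4.7159.
Utility at the optimum: U(8.3, 4.7159) = 6.2564.

V = 6.2564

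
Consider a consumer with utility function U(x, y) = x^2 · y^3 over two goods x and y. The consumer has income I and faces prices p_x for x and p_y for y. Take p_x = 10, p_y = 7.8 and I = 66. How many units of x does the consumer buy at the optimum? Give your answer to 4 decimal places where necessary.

Tangency: MRS = (2/3)·y/x = p_x/p_y.
Rearranging, p_y·y = (3/2)·p_x·x. Substituting into the budget gives p_x·x·(1 + (3/2)) = I.
Demand: x*(p_x,p_y,I) = 0.4·I/p_x and y* = 0.6·I/p_y.
At p_x=10, p_y=7.8, I=66: x* = 0.4·66/10 = 2.64.

x* = 2.64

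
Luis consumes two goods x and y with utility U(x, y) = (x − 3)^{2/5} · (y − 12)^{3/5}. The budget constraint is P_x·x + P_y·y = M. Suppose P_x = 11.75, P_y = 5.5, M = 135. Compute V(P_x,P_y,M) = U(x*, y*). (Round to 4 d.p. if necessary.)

MRS = (2/3)·(y−12)/(x−3). Tangency with P_x/P_y gives y−12 = (3/2)·(P_x/P_y)·(x−3).
After buying the subsistence bundle (3, 12), a share 0.4 of the remaining income goes to x: x* = 3 + 0.4·(M − 3P_x − 12P_y)/P_x.
Discretionary income = 135 − 3·11.75 − 12·5.5 = 33.75; x* = 3 + 0.4·33.75/11.75 = 4.1489; y* = 12 + 0.6·33.75/5.5 = 15.6818.
Utility at the optimum: U(4.1489, 15.6818) = 2.3108.

V = 2.3108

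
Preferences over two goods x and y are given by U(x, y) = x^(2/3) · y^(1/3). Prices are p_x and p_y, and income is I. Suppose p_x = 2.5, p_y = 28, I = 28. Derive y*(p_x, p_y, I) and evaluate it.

Demand: x*(p_x,p_y,I) = 2/3·I/p_x and y* = 1/3·I/p_y.
At p_x=2.5, p_y=28, I=28: y* = 1/3·28/28 = 0.3333.

y* = 0.3333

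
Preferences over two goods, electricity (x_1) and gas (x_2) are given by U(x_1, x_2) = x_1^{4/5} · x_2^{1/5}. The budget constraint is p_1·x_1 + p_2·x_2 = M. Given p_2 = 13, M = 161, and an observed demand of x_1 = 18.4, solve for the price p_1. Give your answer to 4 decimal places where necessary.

Tangency: MRS = 4·x_2/x_1 = p_1/p_2.
So 0.8·p_2·x_2 = 0.2·p_1·x_1; combined with the budget, a share 0.8 of income goes to x_1.
Demand: x_1*(p_1,p_2,M) = 0.8·M/p_1 and x_2* = 0.2·M/p_2.
Set x_1* = 18.4 in the demand function and solve for p_1: p_1 = 7.

p_1 = 7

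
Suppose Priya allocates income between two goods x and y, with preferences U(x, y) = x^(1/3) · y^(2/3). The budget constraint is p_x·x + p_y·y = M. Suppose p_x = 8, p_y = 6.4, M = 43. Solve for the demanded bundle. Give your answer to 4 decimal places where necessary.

x* = 1.7917, y* = 4.4792

The MRS is (1/2)·y/x. Set MRS = p_x/p_y.
Rearranging, p_y·y = 2·p_x·x. Substituting into the budget gives p_x·x·(1 + 2) = M.
Demand: x*(p_x,p_y,M) = 1/3·M/p_x and y* = 2/3·M/p_y.
At p_x=8, p_y=6.4, M=43: x* = 1/3·43/8 = 1.7917, y* = 4.4792.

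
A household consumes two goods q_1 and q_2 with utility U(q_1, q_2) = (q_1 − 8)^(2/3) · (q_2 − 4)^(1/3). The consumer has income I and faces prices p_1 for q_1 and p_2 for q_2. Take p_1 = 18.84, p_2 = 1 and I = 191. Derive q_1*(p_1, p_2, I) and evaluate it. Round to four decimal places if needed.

q_1* = 9.2838

Let q_1' = q_1−8, q_2' = q_2−4. MRS = 2·q_2'/q_1' = p_1/p_2.
After buying the subsistence bundle (8, 4), a share 2/3 of the remaining income goes to q_1: q_1* = 8 + 2/3·(I − 8p_1 − 4p_2)/p_1.
Discretionary income = 191 − 8·18.84 − 4·1 = 36.28; q_1* = 8 + 2/3·36.28/18.84 = 9.2838.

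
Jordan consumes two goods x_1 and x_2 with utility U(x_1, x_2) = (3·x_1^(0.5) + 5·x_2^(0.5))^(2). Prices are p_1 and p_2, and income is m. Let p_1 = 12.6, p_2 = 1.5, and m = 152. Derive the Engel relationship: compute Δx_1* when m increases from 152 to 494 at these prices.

Δx_1* = 1.1155

From the CES first-order condition, (3/5)·(x_2/x_1)^(0.5) = p_1/p_2.
Solve for the ratio: x_2/x_1 = [(5/3)·p_1/p_2]^(2).
With the ratio pinned down, the budget gives x_1* = m/(p_1 + p_2·(x_2/x_1)) and x_2* = (x_2/x_1)·x_1*.
Numerically x_2/x_1 = 196, so x_1* = 152/(12.6 + 1.5·196) = 0.4958.
At m' = 494: x_1* = 1.6112. Change: 1.6112 − 0.4958 = 1.1155.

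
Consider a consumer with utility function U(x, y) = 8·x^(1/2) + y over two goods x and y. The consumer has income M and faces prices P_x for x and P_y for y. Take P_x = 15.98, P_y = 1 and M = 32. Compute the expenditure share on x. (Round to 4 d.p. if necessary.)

share on x = 0.0313

MU_x = 4/√x, MU_y = 1. Tangency: 4/√x = P_x/P_y.
Solve: √x = 4·P_y/P_x, so x*(P_x,P_y) = (4·P_y/P_x)², and y* = (M − P_x·x*)/P_y.
Plugging in: x* = (4·1/15.98)² = 0.0627, y* = 30.9987.
Expenditure on x: 15.98·0.0627 = 1.0013; share = 0.0313.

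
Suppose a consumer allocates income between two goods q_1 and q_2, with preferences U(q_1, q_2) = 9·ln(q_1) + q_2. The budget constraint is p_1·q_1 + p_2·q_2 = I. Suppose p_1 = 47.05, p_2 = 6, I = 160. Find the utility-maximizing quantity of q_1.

q_1* = 1.1477

MU_q_1 = 9/q_1, MU_q_2 = 1. Tangency: 9/q_1 = p_1/p_2.
So q_1*(p_1,p_2) = 9·p_2/p_1, independent of income; and q_2* = (I − 9·p_2)/p_2.
At the given prices: q_1* = 9·6/47.05 = 1.1477.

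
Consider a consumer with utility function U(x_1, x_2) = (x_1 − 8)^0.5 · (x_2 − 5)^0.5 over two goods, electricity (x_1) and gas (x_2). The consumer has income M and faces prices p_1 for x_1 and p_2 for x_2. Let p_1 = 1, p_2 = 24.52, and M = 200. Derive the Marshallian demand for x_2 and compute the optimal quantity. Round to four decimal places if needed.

MRS = (x_2−5)/(x_1−8). Tangency with p_1/p_2 gives x_2−5 = (p_1/p_2)·(x_1−8).
Substituting into the budget: x_1* = 8 + 0.5·(M − 8·p_1 − 5·p_2)/p_1, and x_2* = 5 + 0.5·(…)/p_2.
Discretionary income = 200 − 8·1 − 5·24.52 = 69.4; x_2* = 5 + 0.5·69.4/24.52 = 6.4152.

x_2* = 6.4152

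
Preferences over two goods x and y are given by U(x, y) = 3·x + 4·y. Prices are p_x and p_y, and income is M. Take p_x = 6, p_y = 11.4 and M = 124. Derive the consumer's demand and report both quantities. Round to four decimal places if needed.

x* = 20.6667, y* = 0

Linear utility — the consumer picks whichever good has higher MU/price: 3/6 = 0.5 vs 4/11.4 = 0.3509.
x gives more utility per dollar, so spend all income on x: x* = M/p_x, y* = 0.
Numerically: x* = 20.6667, y* = 0.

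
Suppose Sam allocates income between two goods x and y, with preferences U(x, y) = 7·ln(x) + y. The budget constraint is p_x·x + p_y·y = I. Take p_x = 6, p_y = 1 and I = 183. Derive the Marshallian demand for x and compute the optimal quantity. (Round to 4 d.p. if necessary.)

x* = 1.1667

So x*(p_x,p_y) = 7·p_y/p_x, independent of income; and y* = (I − 7·p_y)/p_y.
At the given prices: x* = 7·1/6 = 1.1667.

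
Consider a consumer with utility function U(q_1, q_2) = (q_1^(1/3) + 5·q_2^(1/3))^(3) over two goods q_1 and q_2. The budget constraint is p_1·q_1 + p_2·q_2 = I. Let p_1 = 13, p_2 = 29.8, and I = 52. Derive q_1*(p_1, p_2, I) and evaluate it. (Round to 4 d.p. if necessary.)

q_1* = 0.4771

MU_q_1 ∝ q_1^(-2/3), MU_q_2 ∝ 5·q_2^(-2/3), so MRS = (1/5)·(q_2/q_1)^(2/3) = p_1/p_2.
Solve for the ratio: q_2/q_1 = [5·p_1/p_2]^(1.5).
With the ratio pinned down, the budget gives q_1* = I/(p_1 + p_2·(q_2/q_1)) and q_2* = (q_2/q_1)·q_1*.
Numerically q_2/q_1 = 3.221407, so q_1* = 52/(13 + 29.8·3.221407) = 0.4771.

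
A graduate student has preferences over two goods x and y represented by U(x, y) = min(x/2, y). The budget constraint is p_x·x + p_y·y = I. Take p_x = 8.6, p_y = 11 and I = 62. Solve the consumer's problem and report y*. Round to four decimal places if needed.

y* = 2.1986

Leontief preferences: the optimum is at the kink where x/2 = y/1, i.e. y = (1/2)·x.
Budget: p_x·x + p_y·(1/2)·x = I, so (2·p_x + p_y)·x = 2·I.
Demand: x*(p_x,p_y,I) = 2·I/(2·p_x + p_y), y* = I/(2·p_x + p_y).
Here 2·8.6 + 11 = 28.2, giving y* = 2.1986.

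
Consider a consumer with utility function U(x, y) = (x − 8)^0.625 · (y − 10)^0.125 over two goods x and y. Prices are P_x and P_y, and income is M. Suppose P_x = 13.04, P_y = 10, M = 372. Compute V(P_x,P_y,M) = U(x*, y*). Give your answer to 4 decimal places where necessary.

MRS = 5·(y−10)/(x−8). Tangency with P_x/P_y gives y−10 = (1/5)·(P_x/P_y)·(x−8).
After buying the subsistence bundle (8, 10), a share 5/6 of the remaining income goes to x: x* = 8 + 5/6·(M − 8P_x − 10P_y)/P_x.
Discretionary income = 372 − 8·13.04 − 10·10 = 167.68; x* = 8 + 5/6·167.68/13.04 = 18.7157; y* = 10 + 1/6·167.68/10 = 12.7947.
Utility at the optimum: U(18.7157, 12.7947) = 5.0067.

V = 5.0067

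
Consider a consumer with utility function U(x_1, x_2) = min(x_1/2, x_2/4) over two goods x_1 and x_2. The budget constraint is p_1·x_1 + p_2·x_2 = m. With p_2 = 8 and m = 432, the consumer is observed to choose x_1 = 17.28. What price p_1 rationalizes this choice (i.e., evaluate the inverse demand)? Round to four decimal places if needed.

With perfect complements, no substitution: consume in ratio x_1:x_2 = 2:4.
Budget: p_1·x_1 + p_2·2·x_1 = m, so (2·p_1 + 4·p_2)·x_1 = 2·m.
Demand: x_1*(p_1,p_2,m) = 2·m/(2·p_1 + 4·p_2), x_2* = 4·m/(2·p_1 + 4·p_2).
Set x_1* = 17.28 in the demand function and solve for p_1: p_1 = 9.

p_1 = 9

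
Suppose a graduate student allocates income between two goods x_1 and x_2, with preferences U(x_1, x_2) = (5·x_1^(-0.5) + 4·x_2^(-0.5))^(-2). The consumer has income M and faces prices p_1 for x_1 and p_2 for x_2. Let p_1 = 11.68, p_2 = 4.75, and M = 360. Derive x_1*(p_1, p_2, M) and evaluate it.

x_1* = 18.8113

MU_x_1 ∝ 5·x_1^(-1.5), MU_x_2 ∝ 4·x_2^(-1.5), so MRS = (5/4)·(x_2/x_1)^(1.5) = p_1/p_2.
Solve for the ratio: x_2/x_1 = [(4/5)·p_1/p_2]^(2/3).
With the ratio pinned down, the budget gives x_1* = M/(p_1 + p_2·(x_2/x_1)) and x_2* = (x_2/x_1)·x_1*.
Numerically x_2/x_1 = 1.569975, so x_1* = 360/(11.68 + 4.75·1.569975) = 18.8113.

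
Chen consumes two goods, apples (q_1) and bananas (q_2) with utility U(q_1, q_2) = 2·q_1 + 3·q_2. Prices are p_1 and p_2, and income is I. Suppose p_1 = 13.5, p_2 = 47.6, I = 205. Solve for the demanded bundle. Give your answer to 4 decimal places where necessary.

q_1* = 15.1852, q_2* = 0

Linear utility — the consumer picks whichever good has higher MU/price: 2/13.5 = 0.1481 vs 3/47.6 = 0.063.
q_1 gives more utility per dollar, so spend all income on q_1: q_1* = I/p_1, q_2* = 0.
Numerically: q_1* = 15.1852, q_2* = 0.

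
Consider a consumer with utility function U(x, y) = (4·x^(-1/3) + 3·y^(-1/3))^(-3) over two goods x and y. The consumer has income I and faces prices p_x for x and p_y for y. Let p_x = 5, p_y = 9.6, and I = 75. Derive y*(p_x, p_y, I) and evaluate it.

y* = 3.8034

Numerically y/x = 0.494106, so x* = 75/(5 + 9.6·0.494106) = 7.6975 and y* = 0.494106·7.6975 = 3.8034.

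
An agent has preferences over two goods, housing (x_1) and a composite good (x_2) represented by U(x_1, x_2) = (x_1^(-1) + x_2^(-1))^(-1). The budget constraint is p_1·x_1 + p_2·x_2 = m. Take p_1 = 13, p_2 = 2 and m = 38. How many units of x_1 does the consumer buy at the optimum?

x_1* = 2.0996

MRS = MU_x_1/MU_x_2 = (x_2/x_1)^(2). Set equal to p_1/p_2.
Solve for the ratio: x_2/x_1 = [p_1/p_2]^(0.5).
Substitute x_2 = (x_2/x_1)·x_1 into the budget: x_1* = m/(p_1 + p_2·(x_2/x_1)).
Numerically x_2/x_1 = 2.54951, so x_1* = 38/(13 + 2·2.54951) = 2.0996.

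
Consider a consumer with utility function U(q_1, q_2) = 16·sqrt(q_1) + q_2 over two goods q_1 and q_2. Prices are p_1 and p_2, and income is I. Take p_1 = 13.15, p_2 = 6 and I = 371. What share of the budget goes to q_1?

share on q_1 = 0.4723

Thus q_1* = (8·p_2/p_1)² — independent of I — with the rest of income spent on q_2.
Plugging in: q_1* = (8·6/13.15)² = 13.3239, q_2* = 32.6318.
Expenditure on q_1: 13.15·13.3239 = 175.2091; share = 0.4723.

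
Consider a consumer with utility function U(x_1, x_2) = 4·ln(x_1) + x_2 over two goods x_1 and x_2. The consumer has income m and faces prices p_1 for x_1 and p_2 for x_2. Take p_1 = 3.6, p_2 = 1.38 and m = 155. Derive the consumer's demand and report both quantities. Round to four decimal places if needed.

Set MRS = p_1/p_2: (4/x_1)/1 = p_1/p_2.
So x_1*(p_1,p_2) = 4·p_2/p_1, independent of income; and x_2* = (m − 4·p_2)/p_2.
At the given prices: x_1* = 4·1.38/3.6 = 1.5333, and x_2* = 108.3188.

x_1* = 1.5333, x_2* = 108.3188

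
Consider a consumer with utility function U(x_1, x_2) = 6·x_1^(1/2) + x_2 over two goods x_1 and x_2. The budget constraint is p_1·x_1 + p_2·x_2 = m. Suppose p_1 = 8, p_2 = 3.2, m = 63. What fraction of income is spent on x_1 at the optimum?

share on x_1 = 0.1829

MU_x_1 = 3/√x_1, MU_x_2 = 1. Tangency: 3/√x_1 = p_1/p_2.
Thus x_1* = (3·p_2/p_1)² — independent of m — with the rest of income spent on x_2.
Plugging in: x_1* = (3·3.2/8)² = 1.44, x_2* = 16.0875.
Expenditure on x_1: 8·1.44 = 11.52; share = 0.1829.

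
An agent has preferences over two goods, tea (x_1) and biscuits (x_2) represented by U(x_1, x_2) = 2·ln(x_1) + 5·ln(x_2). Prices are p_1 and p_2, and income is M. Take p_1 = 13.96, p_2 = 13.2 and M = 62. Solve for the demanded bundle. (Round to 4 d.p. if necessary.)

x_1* = 1.2689, x_2* = 3.355

At p_1=13.96, p_2=13.2, M=62: x_1* = 2/7·62/13.96 = 1.2689, x_2* = 3.355.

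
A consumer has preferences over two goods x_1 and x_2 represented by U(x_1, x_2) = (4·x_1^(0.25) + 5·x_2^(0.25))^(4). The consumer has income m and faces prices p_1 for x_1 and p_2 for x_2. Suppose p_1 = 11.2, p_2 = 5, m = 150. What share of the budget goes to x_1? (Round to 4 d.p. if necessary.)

From the CES first-order condition, (4/5)·(x_2/x_1)^(0.75) = p_1/p_2.
Hence x_2/x_1 = ((5/4)·p_1/p_2)^(1/(0.75)), i.e. raised to the 4/3 power.
Substitute x_2 = (x_2/x_1)·x_1 into the budget: x_1* = m/(p_1 + p_2·(x_2/x_1)).
Numerically x_2/x_1 = 3.946487, so x_1* = 150/(11.2 + 5·3.946487) = 4.8493 and x_2* = 3.946487·4.8493 = 19.1376.
Expenditure on x_1: 11.2·4.8493 = 54.3119; share = 0.3621.

share on x_1 = 0.3621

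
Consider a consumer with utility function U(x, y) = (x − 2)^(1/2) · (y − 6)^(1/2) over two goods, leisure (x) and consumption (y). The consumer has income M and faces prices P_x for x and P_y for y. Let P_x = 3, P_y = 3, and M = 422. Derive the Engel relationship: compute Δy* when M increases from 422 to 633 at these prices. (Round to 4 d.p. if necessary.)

Δy* = 35.1667

MRS = (y−6)/(x−2). Tangency with P_x/P_y gives y−6 = (P_x/P_y)·(x−2).
Substituting into the budget: x* = 2 + 0.5·(M − 2·P_x − 6·P_y)/P_x, and y* = 6 + 0.5·(…)/P_y.
Discretionary income = 422 − 2·3 − 6·3 = 398; y* = 6 + 0.5·398/3 = 72.3333.
At M' = 633: y* = 107.5. Change: 107.5 − 72.3333 = 35.1667.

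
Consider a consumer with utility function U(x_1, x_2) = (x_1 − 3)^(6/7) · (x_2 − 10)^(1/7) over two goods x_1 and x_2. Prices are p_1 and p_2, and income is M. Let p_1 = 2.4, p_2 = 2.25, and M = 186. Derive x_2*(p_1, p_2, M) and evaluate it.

This is Cobb-Douglas in (x_1−3, x_2−10): tangency gives 6/7·p_2·(x_2−10) = 1/7·p_1·(x_1−3).
Substituting into the budget: x_1* = 3 + 6/7·(M − 3·p_1 − 10·p_2)/p_1, and x_2* = 10 + 1/7·(…)/p_2.
Discretionary income = 186 − 3·2.4 − 10·2.25 = 156.3; x_2* = 10 + 1/7·156.3/2.25 = 19.9238.

x_2* = 19.9238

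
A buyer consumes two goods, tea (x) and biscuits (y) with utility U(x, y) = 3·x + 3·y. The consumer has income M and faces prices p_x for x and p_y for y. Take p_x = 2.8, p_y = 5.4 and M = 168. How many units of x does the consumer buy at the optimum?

x* = 60

Perfect substitutes: compare marginal utility per dollar. 3/p_x vs 3/p_y → 1.0714 vs 0.5556.
x gives more utility per dollar, so spend all income on x: x* = M/p_x, y* = 0.
Numerically: x* = 60, y* = 0.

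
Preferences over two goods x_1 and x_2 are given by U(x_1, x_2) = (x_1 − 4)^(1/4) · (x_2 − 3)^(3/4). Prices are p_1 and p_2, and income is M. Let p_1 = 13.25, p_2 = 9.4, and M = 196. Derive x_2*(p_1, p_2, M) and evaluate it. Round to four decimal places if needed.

Let x_1' = x_1−4, x_2' = x_2−3. MRS = (1/3)·x_2'/x_1' = p_1/p_2.
After buying the subsistence bundle (4, 3), a share 0.25 of the remaining income goes to x_1: x_1* = 4 + 0.25·(M − 4p_1 − 3p_2)/p_1.
Discretionary income = 196 − 4·13.25 − 3·9.4 = 114.8; x_2* = 3 + 0.75·114.8/9.4 = 12.1596.

x_2* = 12.1596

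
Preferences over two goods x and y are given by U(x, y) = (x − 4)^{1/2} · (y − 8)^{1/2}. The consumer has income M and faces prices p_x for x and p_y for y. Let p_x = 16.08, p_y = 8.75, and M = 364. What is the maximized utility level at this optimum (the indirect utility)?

Substituting into the budget: x* = 4 + 0.5·(M − 4·p_x − 8·p_y)/p_x, and y* = 8 + 0.5·(…)/p_y.
Discretionary income = 364 − 4·16.08 − 8·8.75 = 229.68; x* = 4 + 0.5·229.68/16.08 = 11.1418; y* = 8 + 0.5·229.68/8.75 = 21.1246.
Utility at the optimum: U(11.1418, 21.1246) = 9.6816.

V = 9.6816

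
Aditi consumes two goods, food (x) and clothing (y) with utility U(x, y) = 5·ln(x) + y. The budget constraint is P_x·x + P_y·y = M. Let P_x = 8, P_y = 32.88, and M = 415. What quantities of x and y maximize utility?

MU_x = 5/x, MU_y = 1. Tangency: 5/x = P_x/P_y.
So x*(P_x,P_y) = 5·P_y/P_x, independent of income; and y* = (M − 5·P_y)/P_y.
At the given prices: x* = 5·32.88/8 = 20.55, and y* = 7.6217.

x* = 20.55, y* = 7.6217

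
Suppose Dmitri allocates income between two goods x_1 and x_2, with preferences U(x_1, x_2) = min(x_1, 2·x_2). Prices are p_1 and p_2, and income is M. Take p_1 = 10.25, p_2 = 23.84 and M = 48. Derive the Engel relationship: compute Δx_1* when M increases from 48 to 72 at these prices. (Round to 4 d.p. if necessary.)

Δx_1* = 1.0825

Leontief preferences: the optimum is at the kink where x_1/2 = x_2/1, i.e. x_2 = (1/2)·x_1.
Budget: p_1·x_1 + p_2·(1/2)·x_1 = M, so (2·p_1 + p_2)·x_1 = 2·M.
Demand: x_1*(p_1,p_2,M) = 2·M/(2·p_1 + p_2), x_2* = M/(2·p_1 + p_2).
Here 2·10.25 + 23.84 = 44.34, giving x_1* = 2.1651.
At M' = 72: x_1* = 3.2476. Change: 3.2476 − 2.1651 = 1.0825.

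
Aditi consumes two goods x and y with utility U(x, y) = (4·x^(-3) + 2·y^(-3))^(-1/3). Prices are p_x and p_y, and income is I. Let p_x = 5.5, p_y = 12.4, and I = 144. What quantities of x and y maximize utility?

x* = 10.2788, y* = 7.0538

MRS = MU_x/MU_y = 2·(y/x)^(4). Set equal to p_x/p_y.
Solve for the ratio: y/x = [(1/2)·p_x/p_y]^(0.25).
Substitute y = (y/x)·x into the budget: x* = I/(p_x + p_y·(y/x)).
Numerically y/x = 0.686243, so x* = 144/(5.5 + 12.4·0.686243) = 10.2788 and y* = 0.686243·10.2788 = 7.0538.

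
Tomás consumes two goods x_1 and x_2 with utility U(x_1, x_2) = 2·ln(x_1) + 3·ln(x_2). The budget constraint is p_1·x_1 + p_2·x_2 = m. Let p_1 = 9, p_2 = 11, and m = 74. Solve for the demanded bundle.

Tangency: MRS = (2/3)·x_2/x_1 = p_1/p_2.
Rearranging, p_2·x_2 = (3/2)·p_1·x_1. Substituting into the budget gives p_1·x_1·(1 + (3/2)) = m.
Demand: x_1*(p_1,p_2,m) = 0.4·m/p_1 and x_2* = 0.6·m/p_2.
At p_1=9, p_2=11, m=74: x_1* = 0.4·74/9 = 3.2889, x_2* = 4.0364.

x_1* = 3.2889, x_2* = 4.0364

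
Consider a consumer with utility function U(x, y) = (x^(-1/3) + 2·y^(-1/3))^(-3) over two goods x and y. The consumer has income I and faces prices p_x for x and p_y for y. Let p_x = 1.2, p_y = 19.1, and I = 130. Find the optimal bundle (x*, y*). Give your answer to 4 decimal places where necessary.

x* = 24.8517, y* = 5.2449

Numerically y/x = 0.211049, so x* = 130/(1.2 + 19.1·0.211049) = 24.8517 and y* = 0.211049·24.8517 = 5.2449.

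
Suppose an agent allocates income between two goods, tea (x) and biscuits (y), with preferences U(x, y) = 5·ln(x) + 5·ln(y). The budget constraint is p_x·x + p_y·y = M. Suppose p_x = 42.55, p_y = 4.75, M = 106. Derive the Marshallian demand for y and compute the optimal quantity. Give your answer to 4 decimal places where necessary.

y* = 11.1579

Tangency: MRS = y/x = p_x/p_y.
Rearranging, p_y·y = p_x·x. Substituting into the budget gives p_x·x·(1 + 1) = M.
Demand: x*(p_x,p_y,M) = 0.5·M/p_x and y* = 0.5·M/p_y.
At p_x=42.55, p_y=4.75, M=106: y* = 0.5·106/4.75 = 11.1579.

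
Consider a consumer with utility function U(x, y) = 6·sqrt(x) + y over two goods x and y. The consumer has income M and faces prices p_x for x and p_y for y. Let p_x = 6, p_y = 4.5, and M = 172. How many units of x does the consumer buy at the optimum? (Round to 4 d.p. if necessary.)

Set MRS = p_x/p_y: 3·x^(−1/2) = p_x/p_y.
Solve: √x = 3·p_y/p_x, so x*(p_x,p_y) = (3·p_y/p_x)², and y* = (M − p_x·x*)/p_y.
Plugging in: x* = (3·4.5/6)² = 5.0625.

x* = 5.0625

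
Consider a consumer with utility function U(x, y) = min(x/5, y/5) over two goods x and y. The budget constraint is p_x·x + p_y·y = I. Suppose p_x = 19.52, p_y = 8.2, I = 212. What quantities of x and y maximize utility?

x* = 7.6479, y* = 7.6479

Leontief preferences: the optimum is at the kink where x/5 = y/5, i.e. y = x.
Budget: p_x·x + p_y·x = I, so (5·p_x + 5·p_y)·x = 5·I.
Demand: x*(p_x,p_y,I) = 5·I/(5·p_x + 5·p_y), y* = 5·I/(5·p_x + 5·p_y).
Here 5·19.52 + 5·8.2 = 138.6, giving x* = 7.6479 and y* = 7.6479.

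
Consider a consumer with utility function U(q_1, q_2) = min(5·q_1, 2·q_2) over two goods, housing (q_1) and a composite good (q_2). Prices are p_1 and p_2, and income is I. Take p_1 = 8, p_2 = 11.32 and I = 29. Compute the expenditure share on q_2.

With perfect complements, no substitution: consume in ratio q_1:q_2 = 2:5.
Budget: p_1·q_1 + p_2·(5/2)·q_1 = I, so (2·p_1 + 5·p_2)·q_1 = 2·I.
Demand: q_1*(p_1,p_2,I) = 2·I/(2·p_1 + 5·p_2), q_2* = 5·I/(2·p_1 + 5·p_2).
Here 2·8 + 5·11.32 = 72.6, giving q_1* = 0.7989 and q_2* = 1.9972.
Expenditure on q_2: 11.32·1.9972 = 22.6088; share = 0.7796.

share on q_2 = 0.7796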